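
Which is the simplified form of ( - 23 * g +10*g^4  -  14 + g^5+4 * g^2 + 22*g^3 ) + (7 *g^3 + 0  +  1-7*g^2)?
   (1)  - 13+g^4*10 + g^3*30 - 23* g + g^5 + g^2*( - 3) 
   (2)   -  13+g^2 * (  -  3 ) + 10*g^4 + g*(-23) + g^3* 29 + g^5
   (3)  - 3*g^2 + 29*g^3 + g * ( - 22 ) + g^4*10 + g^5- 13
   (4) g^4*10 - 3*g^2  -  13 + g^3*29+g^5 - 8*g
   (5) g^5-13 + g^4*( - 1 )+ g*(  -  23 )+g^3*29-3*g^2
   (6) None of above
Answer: 2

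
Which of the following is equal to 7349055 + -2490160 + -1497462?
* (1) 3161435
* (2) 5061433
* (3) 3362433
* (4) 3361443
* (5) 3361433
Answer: 5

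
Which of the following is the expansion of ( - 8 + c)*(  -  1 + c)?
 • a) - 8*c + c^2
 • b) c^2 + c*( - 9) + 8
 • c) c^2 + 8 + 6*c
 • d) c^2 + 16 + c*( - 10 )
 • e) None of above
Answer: b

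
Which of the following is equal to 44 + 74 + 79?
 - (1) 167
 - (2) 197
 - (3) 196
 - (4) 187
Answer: 2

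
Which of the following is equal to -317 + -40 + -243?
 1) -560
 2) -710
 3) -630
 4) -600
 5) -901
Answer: 4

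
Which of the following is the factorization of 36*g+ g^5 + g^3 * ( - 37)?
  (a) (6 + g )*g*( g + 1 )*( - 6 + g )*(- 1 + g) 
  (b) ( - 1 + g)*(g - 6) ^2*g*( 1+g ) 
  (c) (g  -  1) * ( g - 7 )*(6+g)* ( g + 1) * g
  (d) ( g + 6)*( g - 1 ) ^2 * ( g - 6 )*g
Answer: a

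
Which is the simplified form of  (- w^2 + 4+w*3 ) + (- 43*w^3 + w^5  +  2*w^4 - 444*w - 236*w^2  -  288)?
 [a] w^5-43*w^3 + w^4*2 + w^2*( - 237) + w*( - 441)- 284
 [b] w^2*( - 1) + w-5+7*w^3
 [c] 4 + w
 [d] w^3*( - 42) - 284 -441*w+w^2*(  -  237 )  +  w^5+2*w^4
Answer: a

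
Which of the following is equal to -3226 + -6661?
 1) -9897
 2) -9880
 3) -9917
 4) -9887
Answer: 4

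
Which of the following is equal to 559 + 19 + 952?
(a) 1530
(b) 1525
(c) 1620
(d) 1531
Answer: a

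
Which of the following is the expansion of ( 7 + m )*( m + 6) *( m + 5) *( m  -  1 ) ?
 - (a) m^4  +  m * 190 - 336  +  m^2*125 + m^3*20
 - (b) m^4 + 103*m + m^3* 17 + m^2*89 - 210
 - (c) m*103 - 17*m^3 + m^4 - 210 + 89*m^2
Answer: b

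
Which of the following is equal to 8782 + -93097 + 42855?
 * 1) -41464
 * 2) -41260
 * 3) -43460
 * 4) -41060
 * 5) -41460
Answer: 5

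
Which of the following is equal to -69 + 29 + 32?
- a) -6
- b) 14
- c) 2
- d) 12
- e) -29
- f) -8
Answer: f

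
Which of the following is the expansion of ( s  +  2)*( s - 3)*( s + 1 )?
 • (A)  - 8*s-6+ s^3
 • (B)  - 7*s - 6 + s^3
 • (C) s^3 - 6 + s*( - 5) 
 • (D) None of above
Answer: B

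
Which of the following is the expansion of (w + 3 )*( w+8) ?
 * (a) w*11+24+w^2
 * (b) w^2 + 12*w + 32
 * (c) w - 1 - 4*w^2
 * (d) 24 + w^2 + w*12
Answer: a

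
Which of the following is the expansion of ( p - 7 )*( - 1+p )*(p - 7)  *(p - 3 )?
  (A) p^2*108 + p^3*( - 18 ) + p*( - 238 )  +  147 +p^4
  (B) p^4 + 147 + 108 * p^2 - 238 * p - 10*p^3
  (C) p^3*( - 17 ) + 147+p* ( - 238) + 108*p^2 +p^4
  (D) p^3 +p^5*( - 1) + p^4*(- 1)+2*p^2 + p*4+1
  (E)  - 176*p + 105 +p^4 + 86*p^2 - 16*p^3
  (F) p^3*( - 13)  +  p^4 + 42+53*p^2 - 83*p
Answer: A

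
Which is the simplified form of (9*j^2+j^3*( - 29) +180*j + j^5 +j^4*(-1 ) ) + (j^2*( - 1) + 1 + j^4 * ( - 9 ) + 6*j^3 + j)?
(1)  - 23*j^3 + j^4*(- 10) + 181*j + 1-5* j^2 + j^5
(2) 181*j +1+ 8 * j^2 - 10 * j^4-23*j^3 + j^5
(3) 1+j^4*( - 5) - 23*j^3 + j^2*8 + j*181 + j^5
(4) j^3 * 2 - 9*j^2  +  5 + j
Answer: 2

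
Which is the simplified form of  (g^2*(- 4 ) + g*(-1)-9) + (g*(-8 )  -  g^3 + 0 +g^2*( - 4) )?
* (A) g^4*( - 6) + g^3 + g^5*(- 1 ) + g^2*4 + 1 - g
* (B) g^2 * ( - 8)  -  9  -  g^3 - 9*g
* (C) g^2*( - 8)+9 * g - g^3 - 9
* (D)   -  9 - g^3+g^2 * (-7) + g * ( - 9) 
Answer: B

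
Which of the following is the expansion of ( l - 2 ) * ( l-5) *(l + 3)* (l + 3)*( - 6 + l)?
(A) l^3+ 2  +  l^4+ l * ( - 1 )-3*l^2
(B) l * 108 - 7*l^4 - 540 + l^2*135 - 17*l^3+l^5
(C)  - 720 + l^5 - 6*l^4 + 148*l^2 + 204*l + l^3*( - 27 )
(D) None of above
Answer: B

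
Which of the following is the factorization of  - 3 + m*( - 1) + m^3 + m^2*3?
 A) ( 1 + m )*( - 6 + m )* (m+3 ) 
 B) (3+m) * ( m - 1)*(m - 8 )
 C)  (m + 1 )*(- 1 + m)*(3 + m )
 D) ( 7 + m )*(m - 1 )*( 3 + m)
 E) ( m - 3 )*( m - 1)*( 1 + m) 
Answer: C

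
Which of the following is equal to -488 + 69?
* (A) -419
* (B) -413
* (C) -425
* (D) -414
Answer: A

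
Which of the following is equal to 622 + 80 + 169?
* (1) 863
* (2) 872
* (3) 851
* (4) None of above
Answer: 4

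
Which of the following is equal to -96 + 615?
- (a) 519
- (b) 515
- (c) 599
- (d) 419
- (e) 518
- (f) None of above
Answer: a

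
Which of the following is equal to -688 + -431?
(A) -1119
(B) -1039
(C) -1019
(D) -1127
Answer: A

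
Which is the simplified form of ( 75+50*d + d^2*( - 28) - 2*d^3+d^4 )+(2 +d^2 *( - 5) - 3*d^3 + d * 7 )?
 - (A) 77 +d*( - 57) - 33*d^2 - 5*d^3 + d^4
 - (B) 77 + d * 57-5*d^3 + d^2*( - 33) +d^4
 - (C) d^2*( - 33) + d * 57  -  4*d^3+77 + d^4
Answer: B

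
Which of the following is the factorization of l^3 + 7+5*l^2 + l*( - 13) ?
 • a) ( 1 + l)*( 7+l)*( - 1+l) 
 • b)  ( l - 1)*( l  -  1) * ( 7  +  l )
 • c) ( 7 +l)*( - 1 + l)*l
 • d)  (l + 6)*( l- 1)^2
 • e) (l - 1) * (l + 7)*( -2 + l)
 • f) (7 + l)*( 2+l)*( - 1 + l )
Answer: b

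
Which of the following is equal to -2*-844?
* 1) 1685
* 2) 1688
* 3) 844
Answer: 2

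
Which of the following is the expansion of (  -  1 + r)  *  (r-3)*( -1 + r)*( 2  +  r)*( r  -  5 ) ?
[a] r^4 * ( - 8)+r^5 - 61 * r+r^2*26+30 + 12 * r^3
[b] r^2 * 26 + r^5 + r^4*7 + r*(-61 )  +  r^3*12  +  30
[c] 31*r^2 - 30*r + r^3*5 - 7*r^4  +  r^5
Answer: a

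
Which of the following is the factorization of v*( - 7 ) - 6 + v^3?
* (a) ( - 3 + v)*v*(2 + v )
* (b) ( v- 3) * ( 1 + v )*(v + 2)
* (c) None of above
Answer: b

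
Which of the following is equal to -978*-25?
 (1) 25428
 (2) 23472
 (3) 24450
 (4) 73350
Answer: 3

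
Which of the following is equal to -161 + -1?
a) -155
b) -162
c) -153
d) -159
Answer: b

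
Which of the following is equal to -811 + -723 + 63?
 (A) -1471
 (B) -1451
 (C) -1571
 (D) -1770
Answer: A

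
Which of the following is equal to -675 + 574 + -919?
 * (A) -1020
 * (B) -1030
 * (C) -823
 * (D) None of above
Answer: A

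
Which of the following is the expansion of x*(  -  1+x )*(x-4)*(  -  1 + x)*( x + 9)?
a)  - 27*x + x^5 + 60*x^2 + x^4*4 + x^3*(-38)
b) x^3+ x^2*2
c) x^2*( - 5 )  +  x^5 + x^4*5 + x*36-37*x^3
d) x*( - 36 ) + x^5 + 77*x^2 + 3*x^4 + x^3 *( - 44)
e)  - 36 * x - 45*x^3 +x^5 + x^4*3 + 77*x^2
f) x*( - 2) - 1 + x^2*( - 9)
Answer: e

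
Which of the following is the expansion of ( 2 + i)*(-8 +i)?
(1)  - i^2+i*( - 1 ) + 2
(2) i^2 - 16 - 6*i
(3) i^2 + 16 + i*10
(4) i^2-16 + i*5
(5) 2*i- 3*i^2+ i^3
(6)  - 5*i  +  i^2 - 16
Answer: 2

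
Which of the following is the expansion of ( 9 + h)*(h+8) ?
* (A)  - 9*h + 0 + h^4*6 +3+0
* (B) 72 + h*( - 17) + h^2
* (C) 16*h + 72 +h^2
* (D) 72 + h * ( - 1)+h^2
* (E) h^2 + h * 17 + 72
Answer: E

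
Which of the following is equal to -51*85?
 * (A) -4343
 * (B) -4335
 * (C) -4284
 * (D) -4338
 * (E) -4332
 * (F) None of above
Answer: B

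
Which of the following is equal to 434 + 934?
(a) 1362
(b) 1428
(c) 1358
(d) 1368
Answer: d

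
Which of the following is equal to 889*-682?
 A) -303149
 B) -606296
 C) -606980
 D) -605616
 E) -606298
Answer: E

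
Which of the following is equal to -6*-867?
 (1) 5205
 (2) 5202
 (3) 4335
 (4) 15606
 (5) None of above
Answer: 2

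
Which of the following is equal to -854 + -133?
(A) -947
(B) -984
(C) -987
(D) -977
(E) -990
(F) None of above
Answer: C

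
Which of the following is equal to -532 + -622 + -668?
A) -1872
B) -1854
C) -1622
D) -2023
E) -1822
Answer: E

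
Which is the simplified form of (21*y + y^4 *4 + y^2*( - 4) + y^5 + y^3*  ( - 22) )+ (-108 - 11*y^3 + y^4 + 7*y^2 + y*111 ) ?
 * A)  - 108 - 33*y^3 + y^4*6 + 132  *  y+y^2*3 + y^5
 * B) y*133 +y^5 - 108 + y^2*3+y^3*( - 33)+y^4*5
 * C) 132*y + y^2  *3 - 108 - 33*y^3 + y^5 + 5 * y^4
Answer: C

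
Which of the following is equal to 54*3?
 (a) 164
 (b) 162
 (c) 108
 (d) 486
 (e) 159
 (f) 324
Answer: b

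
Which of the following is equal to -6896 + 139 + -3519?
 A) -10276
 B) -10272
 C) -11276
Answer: A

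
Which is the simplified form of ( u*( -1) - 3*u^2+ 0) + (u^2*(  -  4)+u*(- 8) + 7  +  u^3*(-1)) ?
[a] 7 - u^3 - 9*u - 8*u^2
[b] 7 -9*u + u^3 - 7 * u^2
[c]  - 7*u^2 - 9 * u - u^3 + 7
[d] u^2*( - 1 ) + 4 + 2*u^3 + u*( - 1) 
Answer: c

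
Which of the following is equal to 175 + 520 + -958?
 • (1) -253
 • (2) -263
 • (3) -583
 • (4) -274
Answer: 2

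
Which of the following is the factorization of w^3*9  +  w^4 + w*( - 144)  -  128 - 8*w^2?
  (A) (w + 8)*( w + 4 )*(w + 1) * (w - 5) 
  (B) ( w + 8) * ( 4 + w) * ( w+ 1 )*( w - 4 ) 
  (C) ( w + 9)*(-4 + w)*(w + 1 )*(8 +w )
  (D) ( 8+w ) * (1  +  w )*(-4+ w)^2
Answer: B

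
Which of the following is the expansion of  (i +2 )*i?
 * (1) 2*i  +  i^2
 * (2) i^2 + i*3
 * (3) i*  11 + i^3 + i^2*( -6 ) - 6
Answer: 1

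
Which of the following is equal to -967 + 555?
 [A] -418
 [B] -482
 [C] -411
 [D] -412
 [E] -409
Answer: D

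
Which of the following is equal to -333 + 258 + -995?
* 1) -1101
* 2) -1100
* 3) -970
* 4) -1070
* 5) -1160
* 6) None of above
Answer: 4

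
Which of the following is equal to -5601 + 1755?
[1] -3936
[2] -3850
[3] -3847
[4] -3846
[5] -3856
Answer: 4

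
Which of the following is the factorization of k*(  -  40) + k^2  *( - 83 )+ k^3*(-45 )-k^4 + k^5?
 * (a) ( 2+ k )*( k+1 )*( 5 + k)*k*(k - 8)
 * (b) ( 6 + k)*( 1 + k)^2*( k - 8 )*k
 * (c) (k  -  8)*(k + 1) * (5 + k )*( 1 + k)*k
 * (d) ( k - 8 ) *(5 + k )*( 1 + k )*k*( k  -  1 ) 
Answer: c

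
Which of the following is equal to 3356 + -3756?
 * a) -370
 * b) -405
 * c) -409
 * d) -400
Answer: d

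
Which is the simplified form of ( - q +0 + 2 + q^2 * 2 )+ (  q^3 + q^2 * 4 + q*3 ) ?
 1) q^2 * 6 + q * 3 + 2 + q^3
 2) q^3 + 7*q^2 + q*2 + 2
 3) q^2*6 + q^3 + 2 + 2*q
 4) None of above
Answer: 3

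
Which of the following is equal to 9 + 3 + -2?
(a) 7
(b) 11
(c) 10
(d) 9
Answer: c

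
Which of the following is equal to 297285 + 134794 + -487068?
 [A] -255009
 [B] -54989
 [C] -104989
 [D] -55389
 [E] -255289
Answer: B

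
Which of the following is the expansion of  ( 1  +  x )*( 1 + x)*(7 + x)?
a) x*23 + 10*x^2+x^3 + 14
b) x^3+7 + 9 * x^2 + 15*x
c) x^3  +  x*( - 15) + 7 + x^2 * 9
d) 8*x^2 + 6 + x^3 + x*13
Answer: b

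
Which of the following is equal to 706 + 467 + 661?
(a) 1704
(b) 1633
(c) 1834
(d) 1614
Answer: c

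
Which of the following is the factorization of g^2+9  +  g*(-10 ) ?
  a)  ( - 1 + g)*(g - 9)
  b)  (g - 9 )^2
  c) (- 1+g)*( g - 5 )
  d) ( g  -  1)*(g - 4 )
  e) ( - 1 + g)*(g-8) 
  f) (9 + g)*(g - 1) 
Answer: a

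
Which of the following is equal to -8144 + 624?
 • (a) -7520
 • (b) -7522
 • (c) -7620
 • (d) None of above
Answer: a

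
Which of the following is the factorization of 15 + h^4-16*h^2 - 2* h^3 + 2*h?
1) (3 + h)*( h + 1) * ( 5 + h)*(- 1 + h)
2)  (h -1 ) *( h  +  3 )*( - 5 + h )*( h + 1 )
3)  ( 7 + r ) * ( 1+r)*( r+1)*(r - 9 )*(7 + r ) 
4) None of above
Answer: 2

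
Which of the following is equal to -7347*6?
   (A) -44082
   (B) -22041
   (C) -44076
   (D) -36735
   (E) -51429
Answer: A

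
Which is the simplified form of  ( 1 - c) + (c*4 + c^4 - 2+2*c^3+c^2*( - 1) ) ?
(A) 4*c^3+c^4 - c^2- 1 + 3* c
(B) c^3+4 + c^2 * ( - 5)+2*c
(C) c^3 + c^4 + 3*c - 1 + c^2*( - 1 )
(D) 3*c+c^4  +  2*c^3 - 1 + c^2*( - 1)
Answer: D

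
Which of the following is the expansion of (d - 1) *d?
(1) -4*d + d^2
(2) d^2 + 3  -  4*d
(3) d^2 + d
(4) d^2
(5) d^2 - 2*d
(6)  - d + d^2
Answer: 6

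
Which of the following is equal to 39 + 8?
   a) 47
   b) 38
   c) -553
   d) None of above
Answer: a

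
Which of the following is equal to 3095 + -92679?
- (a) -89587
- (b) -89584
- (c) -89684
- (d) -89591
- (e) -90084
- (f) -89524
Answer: b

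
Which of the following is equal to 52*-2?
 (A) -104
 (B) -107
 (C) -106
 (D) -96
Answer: A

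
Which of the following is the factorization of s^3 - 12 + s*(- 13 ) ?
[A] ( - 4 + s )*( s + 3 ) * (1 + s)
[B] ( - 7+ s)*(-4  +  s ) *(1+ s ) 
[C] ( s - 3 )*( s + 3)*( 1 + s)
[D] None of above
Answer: A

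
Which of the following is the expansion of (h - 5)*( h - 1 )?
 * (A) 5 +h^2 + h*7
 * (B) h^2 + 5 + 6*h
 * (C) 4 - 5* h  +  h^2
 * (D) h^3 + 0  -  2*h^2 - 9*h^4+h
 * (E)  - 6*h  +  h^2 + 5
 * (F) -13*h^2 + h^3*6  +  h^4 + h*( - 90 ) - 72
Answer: E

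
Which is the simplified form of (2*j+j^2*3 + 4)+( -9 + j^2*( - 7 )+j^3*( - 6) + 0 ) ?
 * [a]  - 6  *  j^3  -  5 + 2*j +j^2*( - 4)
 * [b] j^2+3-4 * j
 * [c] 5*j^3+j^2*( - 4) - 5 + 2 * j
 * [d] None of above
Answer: a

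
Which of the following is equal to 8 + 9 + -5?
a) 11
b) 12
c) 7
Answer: b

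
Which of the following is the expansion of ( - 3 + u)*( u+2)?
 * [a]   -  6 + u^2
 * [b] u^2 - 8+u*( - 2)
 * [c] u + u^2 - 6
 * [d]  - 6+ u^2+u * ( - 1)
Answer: d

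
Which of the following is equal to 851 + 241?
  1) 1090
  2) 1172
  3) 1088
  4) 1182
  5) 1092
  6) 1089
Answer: 5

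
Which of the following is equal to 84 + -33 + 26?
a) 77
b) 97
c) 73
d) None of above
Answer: a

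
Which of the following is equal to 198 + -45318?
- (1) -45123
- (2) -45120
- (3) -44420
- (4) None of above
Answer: 2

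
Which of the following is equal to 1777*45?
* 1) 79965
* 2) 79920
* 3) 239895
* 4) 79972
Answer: 1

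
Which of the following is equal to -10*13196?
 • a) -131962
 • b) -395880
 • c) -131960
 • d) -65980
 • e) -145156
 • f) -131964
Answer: c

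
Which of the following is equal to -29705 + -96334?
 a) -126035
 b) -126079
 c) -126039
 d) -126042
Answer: c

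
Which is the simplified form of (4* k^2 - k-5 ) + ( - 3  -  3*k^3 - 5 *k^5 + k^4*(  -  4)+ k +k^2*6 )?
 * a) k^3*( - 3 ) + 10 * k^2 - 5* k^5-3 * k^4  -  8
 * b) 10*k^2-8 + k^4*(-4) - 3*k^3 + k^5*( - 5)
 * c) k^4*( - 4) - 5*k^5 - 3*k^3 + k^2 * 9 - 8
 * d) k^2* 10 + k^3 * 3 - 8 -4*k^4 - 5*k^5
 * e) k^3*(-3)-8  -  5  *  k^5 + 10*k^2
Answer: b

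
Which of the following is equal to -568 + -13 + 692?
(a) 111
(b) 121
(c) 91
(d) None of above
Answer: a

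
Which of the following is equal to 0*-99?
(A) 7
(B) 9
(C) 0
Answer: C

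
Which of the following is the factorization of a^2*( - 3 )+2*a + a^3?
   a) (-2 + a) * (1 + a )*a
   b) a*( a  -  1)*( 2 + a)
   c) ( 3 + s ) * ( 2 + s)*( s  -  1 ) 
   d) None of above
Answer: d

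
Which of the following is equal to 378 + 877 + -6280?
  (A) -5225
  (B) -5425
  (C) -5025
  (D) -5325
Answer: C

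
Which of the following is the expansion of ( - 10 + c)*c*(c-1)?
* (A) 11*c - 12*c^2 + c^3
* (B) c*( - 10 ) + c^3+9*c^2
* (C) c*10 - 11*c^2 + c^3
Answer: C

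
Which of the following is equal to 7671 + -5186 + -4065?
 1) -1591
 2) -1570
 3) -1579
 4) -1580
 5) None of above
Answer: 4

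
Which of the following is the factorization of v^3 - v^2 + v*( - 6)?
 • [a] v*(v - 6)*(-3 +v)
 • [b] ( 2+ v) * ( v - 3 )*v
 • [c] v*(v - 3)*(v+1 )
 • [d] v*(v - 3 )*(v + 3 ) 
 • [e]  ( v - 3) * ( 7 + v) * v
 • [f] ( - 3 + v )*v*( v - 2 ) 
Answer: b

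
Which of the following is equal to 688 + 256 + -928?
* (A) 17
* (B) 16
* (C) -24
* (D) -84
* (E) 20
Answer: B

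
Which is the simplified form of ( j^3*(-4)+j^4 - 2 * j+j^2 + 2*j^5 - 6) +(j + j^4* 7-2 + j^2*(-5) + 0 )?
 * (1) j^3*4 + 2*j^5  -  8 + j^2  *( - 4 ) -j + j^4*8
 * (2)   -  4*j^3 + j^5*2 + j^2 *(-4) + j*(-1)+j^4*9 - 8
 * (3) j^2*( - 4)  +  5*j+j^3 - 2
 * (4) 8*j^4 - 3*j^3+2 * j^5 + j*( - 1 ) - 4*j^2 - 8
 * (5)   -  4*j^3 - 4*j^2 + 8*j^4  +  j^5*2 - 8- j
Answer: 5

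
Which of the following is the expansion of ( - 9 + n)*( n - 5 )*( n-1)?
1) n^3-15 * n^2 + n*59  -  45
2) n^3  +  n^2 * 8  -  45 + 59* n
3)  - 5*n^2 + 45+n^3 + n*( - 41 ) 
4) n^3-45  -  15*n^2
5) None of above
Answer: 1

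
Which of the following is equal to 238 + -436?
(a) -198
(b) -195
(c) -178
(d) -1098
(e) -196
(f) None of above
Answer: a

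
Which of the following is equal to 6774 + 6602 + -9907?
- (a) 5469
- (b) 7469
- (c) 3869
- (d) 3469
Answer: d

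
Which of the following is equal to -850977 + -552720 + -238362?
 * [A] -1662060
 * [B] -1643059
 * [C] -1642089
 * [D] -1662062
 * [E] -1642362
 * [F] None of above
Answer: F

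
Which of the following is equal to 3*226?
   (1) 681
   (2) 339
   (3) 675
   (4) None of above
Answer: 4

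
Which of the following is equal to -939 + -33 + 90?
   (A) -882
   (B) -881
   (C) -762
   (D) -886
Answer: A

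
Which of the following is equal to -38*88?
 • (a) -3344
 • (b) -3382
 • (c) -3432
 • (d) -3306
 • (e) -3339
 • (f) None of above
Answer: a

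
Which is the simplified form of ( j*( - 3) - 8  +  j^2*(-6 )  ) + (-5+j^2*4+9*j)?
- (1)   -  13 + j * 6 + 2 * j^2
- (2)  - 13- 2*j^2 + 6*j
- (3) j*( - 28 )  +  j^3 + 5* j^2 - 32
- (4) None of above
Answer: 2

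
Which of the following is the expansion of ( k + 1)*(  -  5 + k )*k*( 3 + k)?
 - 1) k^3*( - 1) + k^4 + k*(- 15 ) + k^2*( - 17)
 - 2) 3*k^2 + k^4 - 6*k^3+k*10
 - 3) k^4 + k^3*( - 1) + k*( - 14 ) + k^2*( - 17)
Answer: 1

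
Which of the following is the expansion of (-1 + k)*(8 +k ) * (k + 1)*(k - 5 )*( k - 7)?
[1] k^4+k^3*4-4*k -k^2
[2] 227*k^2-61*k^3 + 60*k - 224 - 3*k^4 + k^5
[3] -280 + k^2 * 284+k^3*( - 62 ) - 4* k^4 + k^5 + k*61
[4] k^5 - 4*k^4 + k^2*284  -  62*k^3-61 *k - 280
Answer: 3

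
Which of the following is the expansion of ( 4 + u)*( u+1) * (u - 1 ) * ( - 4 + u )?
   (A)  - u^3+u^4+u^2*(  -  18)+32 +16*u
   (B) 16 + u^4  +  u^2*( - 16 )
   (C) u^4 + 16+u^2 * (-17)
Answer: C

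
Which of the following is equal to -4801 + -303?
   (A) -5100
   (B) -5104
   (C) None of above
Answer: B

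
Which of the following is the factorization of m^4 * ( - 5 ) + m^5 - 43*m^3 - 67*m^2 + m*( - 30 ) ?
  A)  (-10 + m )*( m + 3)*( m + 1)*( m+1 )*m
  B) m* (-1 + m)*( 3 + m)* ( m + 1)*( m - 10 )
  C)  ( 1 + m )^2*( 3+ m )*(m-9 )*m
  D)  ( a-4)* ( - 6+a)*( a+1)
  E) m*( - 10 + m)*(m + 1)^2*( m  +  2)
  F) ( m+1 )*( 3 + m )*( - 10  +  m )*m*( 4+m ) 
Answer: A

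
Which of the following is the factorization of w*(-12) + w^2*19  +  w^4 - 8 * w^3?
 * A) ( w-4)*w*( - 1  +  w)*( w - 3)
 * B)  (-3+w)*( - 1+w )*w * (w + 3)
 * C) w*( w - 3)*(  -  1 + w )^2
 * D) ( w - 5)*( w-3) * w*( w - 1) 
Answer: A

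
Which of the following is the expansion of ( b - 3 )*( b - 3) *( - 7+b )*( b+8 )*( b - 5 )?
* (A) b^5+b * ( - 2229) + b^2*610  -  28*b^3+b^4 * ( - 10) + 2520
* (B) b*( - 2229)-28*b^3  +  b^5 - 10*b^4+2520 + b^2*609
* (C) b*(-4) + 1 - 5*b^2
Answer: A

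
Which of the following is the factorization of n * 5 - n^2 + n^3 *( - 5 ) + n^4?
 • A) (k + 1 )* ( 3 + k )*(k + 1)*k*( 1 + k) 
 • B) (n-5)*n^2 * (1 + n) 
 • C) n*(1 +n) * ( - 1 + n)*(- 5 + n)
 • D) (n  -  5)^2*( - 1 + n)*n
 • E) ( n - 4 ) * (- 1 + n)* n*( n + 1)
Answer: C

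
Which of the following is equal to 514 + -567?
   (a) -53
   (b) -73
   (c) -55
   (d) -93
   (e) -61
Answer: a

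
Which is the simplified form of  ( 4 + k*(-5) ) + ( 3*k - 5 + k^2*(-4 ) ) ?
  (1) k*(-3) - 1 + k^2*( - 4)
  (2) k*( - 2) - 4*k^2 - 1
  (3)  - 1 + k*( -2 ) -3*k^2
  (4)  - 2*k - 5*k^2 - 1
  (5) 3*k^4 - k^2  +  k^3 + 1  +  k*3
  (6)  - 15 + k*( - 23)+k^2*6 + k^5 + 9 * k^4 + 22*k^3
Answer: 2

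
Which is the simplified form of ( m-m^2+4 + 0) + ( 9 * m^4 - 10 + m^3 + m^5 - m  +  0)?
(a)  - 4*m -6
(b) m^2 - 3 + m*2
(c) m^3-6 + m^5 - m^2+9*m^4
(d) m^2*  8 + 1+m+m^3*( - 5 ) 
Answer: c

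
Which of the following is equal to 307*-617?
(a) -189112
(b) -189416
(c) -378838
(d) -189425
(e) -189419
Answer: e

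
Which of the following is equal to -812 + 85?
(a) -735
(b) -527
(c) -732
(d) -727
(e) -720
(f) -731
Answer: d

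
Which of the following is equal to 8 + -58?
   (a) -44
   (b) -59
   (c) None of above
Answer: c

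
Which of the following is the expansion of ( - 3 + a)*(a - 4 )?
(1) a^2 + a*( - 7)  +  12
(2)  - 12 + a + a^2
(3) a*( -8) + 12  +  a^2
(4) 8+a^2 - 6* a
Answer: 1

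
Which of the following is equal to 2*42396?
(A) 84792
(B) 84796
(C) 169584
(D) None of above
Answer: A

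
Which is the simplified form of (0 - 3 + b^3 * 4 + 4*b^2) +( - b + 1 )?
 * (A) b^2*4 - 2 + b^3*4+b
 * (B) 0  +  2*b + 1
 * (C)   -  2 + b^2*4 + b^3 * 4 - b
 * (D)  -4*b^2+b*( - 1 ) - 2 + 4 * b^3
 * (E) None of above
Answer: C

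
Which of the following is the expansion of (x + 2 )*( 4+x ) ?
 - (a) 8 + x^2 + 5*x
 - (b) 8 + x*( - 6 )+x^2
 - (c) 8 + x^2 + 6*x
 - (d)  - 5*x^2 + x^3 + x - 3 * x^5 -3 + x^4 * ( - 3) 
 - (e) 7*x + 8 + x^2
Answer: c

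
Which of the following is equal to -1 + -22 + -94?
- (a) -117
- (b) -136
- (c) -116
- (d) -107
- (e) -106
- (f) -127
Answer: a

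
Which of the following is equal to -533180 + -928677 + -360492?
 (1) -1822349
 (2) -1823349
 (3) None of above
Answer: 1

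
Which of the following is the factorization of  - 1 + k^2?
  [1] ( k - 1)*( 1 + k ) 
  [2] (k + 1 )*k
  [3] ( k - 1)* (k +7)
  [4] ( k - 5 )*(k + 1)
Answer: 1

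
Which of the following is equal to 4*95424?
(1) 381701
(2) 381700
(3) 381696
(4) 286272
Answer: 3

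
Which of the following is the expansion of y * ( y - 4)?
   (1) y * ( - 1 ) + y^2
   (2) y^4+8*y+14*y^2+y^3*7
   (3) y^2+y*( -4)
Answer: 3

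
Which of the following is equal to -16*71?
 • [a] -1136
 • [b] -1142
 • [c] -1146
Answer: a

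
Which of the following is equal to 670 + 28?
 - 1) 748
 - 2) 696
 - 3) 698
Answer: 3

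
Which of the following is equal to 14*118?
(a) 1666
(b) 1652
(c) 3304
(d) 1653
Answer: b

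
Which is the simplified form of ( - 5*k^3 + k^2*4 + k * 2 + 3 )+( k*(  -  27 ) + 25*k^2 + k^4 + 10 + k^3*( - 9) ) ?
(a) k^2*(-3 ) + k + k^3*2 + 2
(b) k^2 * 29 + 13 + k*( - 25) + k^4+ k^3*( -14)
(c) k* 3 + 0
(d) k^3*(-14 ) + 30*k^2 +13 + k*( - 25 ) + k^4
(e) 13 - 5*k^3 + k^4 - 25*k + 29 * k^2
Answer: b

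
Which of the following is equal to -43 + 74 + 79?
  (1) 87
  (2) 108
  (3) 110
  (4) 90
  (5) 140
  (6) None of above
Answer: 3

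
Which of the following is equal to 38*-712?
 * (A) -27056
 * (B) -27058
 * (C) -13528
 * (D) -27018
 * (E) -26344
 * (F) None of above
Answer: A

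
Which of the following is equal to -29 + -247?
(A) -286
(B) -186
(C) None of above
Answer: C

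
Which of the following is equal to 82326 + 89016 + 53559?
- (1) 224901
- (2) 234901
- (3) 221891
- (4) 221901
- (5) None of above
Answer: 1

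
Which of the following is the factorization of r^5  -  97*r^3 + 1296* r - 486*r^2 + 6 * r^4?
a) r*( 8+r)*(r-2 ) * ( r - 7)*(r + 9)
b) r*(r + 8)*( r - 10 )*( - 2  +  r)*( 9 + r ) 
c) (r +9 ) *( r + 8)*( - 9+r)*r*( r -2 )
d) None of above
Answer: c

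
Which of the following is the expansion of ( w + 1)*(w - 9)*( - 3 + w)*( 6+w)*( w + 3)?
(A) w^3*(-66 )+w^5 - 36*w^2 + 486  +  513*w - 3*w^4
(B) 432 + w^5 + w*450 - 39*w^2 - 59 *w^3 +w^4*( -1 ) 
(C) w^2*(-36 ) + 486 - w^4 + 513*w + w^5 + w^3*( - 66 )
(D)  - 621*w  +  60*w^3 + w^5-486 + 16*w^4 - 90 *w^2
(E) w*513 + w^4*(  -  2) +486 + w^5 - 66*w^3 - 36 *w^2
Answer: E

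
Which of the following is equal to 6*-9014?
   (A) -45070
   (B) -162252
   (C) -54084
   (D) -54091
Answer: C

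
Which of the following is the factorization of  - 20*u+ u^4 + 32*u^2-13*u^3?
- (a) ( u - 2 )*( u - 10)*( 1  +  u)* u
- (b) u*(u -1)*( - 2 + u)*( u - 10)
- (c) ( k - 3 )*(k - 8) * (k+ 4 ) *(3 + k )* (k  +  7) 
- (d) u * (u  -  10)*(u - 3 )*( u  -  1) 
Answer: b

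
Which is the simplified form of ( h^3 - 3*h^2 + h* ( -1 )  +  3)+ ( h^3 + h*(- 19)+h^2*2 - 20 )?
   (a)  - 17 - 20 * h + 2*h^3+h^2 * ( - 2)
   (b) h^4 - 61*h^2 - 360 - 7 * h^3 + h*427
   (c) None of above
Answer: c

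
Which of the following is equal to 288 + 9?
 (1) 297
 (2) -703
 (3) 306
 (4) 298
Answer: 1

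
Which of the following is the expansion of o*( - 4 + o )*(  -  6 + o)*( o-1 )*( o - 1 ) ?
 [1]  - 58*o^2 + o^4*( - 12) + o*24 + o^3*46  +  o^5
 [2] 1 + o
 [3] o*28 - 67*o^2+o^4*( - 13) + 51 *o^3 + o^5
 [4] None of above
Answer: 4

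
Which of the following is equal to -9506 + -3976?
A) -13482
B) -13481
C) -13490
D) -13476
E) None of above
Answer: A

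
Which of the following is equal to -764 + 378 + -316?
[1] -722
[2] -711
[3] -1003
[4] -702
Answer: 4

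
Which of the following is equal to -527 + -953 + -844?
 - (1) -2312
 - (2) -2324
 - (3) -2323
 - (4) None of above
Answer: 2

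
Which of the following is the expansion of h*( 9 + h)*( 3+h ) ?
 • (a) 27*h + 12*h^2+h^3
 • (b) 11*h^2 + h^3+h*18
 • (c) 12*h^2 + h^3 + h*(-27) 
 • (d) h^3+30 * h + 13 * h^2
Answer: a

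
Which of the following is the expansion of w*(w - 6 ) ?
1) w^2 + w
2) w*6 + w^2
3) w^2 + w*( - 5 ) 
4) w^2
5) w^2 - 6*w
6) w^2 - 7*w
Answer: 5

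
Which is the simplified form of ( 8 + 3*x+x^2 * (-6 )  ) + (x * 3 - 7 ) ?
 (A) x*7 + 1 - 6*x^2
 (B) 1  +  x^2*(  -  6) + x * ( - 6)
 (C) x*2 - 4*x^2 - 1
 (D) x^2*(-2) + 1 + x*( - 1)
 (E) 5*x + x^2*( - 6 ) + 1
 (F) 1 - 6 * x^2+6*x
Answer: F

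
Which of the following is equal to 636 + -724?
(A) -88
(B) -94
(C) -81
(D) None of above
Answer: A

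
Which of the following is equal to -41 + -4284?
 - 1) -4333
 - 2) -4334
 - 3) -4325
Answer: 3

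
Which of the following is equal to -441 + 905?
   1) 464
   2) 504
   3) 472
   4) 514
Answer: 1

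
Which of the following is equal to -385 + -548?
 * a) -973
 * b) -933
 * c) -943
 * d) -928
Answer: b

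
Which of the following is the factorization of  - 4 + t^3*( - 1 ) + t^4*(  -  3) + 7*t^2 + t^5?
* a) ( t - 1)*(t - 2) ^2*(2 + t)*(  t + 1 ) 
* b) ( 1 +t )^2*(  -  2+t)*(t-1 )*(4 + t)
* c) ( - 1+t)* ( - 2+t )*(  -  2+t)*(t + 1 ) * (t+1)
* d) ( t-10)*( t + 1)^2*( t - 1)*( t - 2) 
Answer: c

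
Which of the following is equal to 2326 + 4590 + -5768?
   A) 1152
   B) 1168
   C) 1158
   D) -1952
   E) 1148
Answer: E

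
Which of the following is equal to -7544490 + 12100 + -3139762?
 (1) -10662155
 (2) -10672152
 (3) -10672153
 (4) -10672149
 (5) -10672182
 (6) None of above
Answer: 2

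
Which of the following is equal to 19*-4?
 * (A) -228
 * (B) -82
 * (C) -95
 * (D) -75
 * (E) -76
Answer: E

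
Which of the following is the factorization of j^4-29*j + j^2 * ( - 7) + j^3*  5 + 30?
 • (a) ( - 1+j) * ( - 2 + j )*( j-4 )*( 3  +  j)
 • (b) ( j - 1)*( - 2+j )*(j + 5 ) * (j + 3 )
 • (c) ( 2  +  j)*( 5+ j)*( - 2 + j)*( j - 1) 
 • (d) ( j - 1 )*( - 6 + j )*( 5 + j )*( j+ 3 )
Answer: b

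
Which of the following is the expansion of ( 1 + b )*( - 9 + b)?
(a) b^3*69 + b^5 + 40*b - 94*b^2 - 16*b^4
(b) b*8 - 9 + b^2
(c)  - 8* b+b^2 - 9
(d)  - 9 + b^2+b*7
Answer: c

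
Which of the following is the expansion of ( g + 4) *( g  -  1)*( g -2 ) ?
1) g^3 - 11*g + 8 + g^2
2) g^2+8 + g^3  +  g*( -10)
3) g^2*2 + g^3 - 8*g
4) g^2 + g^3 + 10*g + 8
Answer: 2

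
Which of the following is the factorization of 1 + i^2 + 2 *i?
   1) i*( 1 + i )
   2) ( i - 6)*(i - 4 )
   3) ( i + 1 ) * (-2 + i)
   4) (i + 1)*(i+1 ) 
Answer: 4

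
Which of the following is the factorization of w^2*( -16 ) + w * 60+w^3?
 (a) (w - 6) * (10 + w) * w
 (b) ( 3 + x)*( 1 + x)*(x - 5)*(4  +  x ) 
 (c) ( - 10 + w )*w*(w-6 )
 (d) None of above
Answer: c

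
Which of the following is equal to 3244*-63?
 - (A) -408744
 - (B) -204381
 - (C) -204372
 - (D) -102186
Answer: C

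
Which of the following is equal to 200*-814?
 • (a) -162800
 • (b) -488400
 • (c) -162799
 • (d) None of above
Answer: a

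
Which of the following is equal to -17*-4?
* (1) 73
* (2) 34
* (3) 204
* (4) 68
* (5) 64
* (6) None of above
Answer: 4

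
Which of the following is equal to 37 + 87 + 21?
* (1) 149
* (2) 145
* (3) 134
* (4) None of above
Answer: 2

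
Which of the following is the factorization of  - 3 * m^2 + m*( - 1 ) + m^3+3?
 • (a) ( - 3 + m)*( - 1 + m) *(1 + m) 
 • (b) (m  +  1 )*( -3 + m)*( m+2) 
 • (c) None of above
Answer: a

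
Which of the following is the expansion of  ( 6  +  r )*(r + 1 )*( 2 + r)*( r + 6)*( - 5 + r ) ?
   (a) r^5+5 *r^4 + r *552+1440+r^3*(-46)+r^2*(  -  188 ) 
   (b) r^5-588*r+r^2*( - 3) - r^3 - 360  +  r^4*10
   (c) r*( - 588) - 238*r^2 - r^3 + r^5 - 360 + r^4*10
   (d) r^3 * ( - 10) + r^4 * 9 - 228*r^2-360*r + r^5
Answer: c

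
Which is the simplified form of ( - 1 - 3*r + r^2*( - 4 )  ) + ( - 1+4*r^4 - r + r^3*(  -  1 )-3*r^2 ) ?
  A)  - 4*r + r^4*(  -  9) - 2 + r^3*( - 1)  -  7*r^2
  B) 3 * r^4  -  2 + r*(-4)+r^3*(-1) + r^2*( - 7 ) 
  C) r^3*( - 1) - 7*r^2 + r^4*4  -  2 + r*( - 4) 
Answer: C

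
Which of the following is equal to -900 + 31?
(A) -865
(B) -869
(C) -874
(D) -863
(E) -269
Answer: B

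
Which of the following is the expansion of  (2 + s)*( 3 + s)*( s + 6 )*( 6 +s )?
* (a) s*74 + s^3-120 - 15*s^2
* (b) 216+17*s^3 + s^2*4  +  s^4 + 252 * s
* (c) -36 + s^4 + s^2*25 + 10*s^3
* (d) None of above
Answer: d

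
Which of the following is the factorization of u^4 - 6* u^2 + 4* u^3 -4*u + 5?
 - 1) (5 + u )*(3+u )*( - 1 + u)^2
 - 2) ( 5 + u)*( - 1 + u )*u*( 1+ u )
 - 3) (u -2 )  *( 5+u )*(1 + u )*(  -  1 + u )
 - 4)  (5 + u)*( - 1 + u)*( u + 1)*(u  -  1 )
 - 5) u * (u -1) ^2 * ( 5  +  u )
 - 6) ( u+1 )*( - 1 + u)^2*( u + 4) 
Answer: 4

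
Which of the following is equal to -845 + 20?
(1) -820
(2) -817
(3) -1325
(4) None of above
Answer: 4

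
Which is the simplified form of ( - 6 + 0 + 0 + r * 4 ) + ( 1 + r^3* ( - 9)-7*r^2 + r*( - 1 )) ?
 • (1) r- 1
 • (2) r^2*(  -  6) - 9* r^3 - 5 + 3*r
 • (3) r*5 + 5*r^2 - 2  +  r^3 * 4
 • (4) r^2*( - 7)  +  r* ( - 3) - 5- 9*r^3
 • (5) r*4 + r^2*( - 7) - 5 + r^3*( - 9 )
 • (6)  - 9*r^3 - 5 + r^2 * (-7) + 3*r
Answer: 6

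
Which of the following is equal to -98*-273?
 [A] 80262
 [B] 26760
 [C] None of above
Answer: C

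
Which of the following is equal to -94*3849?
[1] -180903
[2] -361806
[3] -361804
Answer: 2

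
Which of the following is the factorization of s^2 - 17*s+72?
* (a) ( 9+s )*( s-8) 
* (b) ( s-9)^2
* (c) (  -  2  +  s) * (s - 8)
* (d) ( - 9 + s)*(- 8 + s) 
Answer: d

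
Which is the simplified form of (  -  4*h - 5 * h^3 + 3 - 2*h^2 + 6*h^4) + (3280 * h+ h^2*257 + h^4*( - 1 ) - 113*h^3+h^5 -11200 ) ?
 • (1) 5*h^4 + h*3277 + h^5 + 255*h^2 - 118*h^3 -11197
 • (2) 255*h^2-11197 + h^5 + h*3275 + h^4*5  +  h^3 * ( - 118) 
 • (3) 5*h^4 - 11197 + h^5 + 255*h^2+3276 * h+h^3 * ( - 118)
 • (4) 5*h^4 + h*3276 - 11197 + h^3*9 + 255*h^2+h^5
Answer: 3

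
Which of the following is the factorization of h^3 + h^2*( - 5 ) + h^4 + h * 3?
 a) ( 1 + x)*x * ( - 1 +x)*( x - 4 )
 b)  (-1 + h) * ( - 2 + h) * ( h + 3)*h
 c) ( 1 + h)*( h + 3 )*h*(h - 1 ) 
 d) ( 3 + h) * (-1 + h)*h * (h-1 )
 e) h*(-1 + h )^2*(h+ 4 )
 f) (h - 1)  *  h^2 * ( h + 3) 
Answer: d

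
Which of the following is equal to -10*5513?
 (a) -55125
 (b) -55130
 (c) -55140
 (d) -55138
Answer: b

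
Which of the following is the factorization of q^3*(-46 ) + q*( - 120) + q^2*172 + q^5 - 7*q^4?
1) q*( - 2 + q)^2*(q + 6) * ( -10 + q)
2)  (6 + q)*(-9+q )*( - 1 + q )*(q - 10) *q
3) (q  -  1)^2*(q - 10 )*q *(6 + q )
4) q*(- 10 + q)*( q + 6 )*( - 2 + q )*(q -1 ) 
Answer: 4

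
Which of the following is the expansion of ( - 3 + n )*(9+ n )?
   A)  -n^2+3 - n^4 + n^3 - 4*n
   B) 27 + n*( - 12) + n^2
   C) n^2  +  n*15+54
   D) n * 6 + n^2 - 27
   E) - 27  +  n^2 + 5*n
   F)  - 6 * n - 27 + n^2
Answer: D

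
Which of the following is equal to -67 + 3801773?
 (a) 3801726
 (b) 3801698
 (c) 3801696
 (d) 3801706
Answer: d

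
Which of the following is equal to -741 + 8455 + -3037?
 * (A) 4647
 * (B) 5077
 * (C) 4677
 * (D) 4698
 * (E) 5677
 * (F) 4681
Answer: C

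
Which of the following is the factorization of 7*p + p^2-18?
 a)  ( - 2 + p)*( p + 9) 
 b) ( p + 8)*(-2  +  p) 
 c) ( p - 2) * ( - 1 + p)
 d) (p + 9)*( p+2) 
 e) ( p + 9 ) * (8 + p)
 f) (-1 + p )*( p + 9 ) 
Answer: a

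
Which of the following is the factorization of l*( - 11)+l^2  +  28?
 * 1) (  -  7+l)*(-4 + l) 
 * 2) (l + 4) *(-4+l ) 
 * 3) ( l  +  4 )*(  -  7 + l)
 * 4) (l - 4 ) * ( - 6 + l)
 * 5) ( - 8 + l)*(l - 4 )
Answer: 1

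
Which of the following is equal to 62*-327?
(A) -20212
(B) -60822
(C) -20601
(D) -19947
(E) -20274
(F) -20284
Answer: E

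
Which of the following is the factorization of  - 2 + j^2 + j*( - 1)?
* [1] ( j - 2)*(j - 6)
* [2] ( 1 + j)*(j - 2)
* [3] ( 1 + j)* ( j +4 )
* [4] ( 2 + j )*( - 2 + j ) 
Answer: 2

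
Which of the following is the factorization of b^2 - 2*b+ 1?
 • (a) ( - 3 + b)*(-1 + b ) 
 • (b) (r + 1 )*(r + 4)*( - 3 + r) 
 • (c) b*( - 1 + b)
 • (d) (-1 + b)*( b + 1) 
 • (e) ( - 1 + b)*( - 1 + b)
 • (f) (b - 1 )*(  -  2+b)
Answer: e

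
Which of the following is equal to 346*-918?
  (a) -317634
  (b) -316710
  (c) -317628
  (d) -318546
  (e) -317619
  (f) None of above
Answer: c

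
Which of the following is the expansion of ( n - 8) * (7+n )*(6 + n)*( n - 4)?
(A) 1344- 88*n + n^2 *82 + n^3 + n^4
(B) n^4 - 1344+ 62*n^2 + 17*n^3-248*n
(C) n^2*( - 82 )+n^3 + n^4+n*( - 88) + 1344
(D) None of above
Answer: C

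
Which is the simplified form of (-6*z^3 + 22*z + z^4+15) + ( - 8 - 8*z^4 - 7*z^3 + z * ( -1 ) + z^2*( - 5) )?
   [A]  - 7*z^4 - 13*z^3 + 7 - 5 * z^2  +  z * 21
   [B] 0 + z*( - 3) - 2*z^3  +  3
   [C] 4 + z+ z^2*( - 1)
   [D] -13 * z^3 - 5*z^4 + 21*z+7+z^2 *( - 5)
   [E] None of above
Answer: A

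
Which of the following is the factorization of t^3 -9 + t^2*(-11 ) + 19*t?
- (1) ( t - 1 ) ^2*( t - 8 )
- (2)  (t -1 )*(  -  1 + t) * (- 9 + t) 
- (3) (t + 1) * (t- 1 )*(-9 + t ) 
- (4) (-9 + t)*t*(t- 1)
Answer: 2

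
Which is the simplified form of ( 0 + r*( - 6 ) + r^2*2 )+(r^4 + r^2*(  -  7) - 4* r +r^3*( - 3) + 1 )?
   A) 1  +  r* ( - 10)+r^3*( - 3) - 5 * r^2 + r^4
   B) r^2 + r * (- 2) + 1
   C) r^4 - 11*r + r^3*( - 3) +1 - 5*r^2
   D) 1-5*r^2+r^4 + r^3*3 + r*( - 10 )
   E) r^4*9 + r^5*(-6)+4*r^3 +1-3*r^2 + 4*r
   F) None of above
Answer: A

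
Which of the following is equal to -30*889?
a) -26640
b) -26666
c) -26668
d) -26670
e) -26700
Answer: d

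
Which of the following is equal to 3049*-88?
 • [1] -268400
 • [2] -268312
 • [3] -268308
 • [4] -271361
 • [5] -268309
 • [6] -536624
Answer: 2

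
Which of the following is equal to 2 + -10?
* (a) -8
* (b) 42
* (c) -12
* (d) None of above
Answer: a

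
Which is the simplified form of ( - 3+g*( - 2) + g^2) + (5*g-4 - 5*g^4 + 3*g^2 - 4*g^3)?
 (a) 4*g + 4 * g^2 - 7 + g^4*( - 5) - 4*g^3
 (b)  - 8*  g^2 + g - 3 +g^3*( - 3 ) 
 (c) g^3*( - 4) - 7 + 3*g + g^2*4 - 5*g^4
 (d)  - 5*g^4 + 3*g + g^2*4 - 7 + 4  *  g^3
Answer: c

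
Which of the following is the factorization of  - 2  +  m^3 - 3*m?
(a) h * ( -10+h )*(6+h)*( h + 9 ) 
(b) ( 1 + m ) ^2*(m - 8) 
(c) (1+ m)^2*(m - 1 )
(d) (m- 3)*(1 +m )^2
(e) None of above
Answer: e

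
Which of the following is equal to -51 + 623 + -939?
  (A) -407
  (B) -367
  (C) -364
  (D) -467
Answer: B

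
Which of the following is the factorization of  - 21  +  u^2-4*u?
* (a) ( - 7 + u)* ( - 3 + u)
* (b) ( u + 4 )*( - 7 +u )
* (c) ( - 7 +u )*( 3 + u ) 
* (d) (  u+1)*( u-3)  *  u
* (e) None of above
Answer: c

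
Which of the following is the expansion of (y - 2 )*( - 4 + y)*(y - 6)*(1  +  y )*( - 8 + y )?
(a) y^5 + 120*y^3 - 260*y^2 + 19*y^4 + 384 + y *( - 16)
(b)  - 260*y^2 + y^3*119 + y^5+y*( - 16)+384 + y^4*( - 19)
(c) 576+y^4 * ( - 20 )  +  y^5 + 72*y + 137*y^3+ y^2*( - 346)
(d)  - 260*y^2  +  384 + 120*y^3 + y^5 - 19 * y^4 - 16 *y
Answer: d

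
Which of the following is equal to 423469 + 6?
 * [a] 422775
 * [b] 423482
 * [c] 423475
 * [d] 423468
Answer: c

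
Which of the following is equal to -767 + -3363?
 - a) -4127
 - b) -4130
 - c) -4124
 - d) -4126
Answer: b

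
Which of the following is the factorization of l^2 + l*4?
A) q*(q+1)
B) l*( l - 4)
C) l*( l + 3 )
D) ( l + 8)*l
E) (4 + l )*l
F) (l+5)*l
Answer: E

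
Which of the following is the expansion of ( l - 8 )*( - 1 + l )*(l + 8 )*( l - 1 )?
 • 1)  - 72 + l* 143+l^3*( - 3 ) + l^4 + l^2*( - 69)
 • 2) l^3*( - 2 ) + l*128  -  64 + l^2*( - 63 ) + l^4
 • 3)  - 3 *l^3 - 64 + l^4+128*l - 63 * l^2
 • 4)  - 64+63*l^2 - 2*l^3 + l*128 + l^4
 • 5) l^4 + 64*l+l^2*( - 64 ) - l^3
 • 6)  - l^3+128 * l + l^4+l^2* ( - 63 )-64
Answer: 2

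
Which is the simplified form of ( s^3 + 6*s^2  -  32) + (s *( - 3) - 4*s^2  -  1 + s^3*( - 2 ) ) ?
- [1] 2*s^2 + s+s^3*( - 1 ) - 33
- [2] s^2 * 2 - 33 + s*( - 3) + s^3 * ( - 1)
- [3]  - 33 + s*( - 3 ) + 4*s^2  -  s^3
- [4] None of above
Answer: 2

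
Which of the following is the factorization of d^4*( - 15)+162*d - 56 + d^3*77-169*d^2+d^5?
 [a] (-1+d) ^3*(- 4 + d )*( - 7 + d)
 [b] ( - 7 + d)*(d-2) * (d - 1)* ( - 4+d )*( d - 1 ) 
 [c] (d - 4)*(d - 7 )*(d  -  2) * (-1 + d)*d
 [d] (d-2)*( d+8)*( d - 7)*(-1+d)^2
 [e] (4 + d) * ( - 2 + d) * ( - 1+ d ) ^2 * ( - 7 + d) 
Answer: b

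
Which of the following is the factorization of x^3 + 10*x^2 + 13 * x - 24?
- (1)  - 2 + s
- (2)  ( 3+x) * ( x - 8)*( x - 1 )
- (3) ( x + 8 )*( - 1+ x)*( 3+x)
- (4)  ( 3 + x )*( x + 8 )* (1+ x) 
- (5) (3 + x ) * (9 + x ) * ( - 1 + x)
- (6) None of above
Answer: 3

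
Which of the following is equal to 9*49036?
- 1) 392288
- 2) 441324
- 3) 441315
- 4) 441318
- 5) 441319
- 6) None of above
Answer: 2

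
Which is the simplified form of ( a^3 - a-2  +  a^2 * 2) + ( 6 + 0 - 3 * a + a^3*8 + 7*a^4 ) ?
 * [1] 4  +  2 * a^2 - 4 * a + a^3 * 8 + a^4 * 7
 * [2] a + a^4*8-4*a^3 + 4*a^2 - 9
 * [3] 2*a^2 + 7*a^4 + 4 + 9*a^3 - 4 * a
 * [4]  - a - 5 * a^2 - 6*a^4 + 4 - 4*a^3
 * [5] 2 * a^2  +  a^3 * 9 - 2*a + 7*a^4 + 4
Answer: 3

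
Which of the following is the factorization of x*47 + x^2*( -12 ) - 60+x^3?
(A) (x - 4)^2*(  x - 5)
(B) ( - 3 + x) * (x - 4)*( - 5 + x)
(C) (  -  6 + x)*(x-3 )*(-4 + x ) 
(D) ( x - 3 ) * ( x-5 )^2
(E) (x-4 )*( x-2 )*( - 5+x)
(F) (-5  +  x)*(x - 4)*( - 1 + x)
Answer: B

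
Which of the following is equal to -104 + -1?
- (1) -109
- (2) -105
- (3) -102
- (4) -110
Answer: 2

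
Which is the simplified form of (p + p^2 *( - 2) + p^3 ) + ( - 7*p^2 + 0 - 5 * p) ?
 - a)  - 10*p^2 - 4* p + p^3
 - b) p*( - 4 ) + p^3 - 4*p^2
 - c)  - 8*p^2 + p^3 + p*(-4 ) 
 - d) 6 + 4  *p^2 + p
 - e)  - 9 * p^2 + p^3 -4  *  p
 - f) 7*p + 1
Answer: e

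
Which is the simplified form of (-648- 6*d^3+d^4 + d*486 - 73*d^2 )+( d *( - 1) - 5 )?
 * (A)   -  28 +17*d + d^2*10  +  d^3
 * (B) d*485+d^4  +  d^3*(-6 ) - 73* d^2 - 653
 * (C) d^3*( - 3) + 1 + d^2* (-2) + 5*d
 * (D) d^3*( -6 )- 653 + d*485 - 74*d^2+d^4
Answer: B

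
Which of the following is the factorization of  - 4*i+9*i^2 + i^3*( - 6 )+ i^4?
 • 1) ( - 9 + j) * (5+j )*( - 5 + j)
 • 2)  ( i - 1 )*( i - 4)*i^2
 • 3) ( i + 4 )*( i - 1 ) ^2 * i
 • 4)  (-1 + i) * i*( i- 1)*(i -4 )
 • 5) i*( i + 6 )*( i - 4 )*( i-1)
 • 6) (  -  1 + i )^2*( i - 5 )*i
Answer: 4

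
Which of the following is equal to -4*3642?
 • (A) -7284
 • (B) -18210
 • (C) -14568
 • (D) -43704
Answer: C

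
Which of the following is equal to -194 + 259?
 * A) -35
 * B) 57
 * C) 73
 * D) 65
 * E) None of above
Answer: D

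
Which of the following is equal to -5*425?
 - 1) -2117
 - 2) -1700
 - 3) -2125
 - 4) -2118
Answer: 3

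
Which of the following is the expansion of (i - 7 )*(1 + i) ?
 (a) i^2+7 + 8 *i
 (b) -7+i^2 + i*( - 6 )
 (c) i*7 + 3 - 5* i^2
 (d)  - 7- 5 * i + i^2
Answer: b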